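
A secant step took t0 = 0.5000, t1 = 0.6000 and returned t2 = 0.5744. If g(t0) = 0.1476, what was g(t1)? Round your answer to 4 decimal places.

-0.0508

The secant line through (0.5000, 0.1476) and (0.6000, g(t1)) crosses zero at t2 = 0.5744.
So (0.5000, 0.1476), (0.6000, g(t1)), (0.5744, 0) are collinear:
g(t1) = 0.1476 · (0.6000 − 0.5744) / (0.5000 − 0.5744) = 0.1476 · (0.025600)/(-0.074400) = -0.050787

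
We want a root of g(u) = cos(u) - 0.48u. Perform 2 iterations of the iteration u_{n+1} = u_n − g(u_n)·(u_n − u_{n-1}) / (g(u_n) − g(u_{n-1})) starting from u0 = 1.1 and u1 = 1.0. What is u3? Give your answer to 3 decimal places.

1.045

g(1.1) = -0.07440, g(1.0) = 0.06030
u2 = 1.00000 − 0.06030·(1.00000 − 1.10000) / (0.06030 − (-0.07440)) = 1.00000 − (-0.00603)/(0.13471) = 1.04477
g(1.04477) = 0.00062
u3 = 1.04477 − 0.00062·(1.04477 − 1.00000) / (0.00062 − 0.06030) = 1.04477 − (0.00003)/(-0.05969) = 1.04523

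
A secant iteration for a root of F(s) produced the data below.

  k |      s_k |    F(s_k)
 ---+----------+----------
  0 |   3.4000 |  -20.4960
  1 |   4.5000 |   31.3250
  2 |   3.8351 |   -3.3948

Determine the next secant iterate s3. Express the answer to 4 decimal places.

3.9001

s3 = 3.8351 − (-3.3948)·(3.8351 − 4.5000) / (-3.3948 − 31.3250)
   = 3.8351 − (2.257203)/(-34.719800) = 3.900112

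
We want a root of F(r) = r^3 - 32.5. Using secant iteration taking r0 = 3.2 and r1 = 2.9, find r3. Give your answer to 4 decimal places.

3.1913

F(3.2) = 0.268000, F(2.9) = -8.111000
r2 = 2.900000 − (-8.111000)·(2.900000 − 3.200000) / (-8.111000 − 0.268000) = 2.900000 − (2.433300)/(-8.379000) = 3.190405
F(3.190405) = -0.025888
r3 = 3.190405 − (-0.025888)·(3.190405 − 2.900000) / (-0.025888 − (-8.111000)) = 3.190405 − (-0.007518)/(8.085112) = 3.191334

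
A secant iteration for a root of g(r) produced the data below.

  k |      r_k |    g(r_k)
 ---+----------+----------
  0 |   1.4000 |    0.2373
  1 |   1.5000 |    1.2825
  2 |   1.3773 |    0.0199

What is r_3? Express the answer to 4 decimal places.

r_3 = 1.3773 − 0.0199·(1.3773 − 1.5000) / (0.0199 − 1.2825)
   = 1.3773 − (-0.002442)/(-1.262600) = 1.375366

1.3754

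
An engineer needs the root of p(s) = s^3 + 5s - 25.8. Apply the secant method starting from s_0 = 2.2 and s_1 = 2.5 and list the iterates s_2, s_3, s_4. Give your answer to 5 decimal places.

2.39231, 2.39871, 2.39892

p(2.2) = -4.1520000, p(2.5) = 2.3250000
s_2 = 2.5000000 − 2.3250000·(2.5000000 − 2.2000000) / (2.3250000 − (-4.1520000)) = 2.5000000 − (0.6975000)/(6.4770000) = 2.3923113
p(2.3923113) = -0.1468800
s_3 = 2.3923113 − (-0.1468800)·(2.3923113 − 2.5000000) / (-0.1468800 − 2.3250000) = 2.3923113 − (0.0158173)/(-2.4718800) = 2.3987102
p(2.3987102) = -0.0047256
s_4 = 2.3987102 − (-0.0047256)·(2.3987102 − 2.3923113) / (-0.0047256 − (-0.1468800)) = 2.3987102 − (-0.0000302)/(0.1421544) = 2.3989229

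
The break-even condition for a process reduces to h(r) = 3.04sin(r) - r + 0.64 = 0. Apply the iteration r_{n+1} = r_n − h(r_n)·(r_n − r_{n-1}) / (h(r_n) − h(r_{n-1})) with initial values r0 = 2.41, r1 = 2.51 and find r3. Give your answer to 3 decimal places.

2.488

h(2.41) = 0.26089, h(2.51) = -0.07509
r2 = 2.51000 − (-0.07509)·(2.51000 − 2.41000) / (-0.07509 − 0.26089) = 2.51000 − (-0.00751)/(-0.33598) = 2.48765
h(2.48765) = 0.00164
r3 = 2.48765 − 0.00164·(2.48765 − 2.51000) / (0.00164 − (-0.07509)) = 2.48765 − (-0.00004)/(0.07673) = 2.48813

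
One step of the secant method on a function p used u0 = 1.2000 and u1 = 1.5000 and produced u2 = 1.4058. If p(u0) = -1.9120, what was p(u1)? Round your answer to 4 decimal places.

0.8752

The secant line through (1.2000, -1.9120) and (1.5000, p(u1)) crosses zero at u2 = 1.4058.
So (1.2000, -1.9120), (1.5000, p(u1)), (1.4058, 0) are collinear:
p(u1) = -1.9120 · (1.5000 − 1.4058) / (1.2000 − 1.4058) = -1.9120 · (0.094200)/(-0.205800) = 0.875172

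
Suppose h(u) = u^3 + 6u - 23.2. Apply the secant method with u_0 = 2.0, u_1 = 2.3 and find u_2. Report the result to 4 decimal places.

2.1609

h(2.0) = -3.200000, h(2.3) = 2.767000
u_2 = 2.300000 − 2.767000·(2.300000 − 2.000000) / (2.767000 − (-3.200000)) = 2.300000 − (0.830100)/(5.967000) = 2.160885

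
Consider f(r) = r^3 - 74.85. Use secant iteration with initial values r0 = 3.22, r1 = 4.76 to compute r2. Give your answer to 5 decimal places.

f(3.22) = -41.4637520, f(4.76) = 33.0001760
r2 = 4.7600000 − 33.0001760·(4.7600000 − 3.2200000) / (33.0001760 − (-41.4637520)) = 4.7600000 − (50.8202710)/(74.4639280) = 4.0775183

4.07752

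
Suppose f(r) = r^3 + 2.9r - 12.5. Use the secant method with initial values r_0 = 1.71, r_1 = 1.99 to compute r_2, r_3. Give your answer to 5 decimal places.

1.90267, 1.90928

f(1.71) = -2.5407890, f(1.99) = 1.1515990
r_2 = 1.9900000 − 1.1515990·(1.9900000 − 1.7100000) / (1.1515990 − (-2.5407890)) = 1.9900000 − (0.3224477)/(3.6923880) = 1.9026723
f(1.9026723) = -0.0942685
r_3 = 1.9026723 − (-0.0942685)·(1.9026723 − 1.9900000) / (-0.0942685 − 1.1515990) = 1.9026723 − (0.0082322)/(-1.2458675) = 1.9092800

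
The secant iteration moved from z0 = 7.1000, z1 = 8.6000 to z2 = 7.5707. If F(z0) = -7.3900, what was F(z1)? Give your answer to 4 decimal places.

The secant line through (7.1000, -7.3900) and (8.6000, F(z1)) crosses zero at z2 = 7.5707.
So (7.1000, -7.3900), (8.6000, F(z1)), (7.5707, 0) are collinear:
F(z1) = -7.3900 · (8.6000 − 7.5707) / (7.1000 − 7.5707) = -7.3900 · (1.029300)/(-0.470700) = 16.160032

16.1600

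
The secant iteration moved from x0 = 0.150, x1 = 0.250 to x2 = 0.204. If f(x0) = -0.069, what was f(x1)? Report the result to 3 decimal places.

The secant line through (0.150, -0.069) and (0.250, f(x1)) crosses zero at x2 = 0.204.
So (0.150, -0.069), (0.250, f(x1)), (0.204, 0) are collinear:
f(x1) = -0.069 · (0.250 − 0.204) / (0.150 − 0.204) = -0.069 · (0.04600)/(-0.05400) = 0.05878

0.059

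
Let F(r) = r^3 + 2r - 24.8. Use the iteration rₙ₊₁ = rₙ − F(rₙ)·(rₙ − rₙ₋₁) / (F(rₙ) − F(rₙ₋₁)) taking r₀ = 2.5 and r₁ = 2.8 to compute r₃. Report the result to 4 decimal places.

F(2.5) = -4.175000, F(2.8) = 2.752000
r₂ = 2.800000 − 2.752000·(2.800000 − 2.500000) / (2.752000 − (-4.175000)) = 2.800000 − (0.825600)/(6.927000) = 2.680814
F(2.680814) = -0.171990
r₃ = 2.680814 − (-0.171990)·(2.680814 − 2.800000) / (-0.171990 − 2.752000) = 2.680814 − (0.020499)/(-2.923990) = 2.687825

2.6878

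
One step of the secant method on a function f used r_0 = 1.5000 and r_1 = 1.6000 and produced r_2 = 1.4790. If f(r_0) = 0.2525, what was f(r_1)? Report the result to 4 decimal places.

The secant line through (1.5000, 0.2525) and (1.6000, f(r_1)) crosses zero at r_2 = 1.4790.
So (1.5000, 0.2525), (1.6000, f(r_1)), (1.4790, 0) are collinear:
f(r_1) = 0.2525 · (1.6000 − 1.4790) / (1.5000 − 1.4790) = 0.2525 · (0.121000)/(0.021000) = 1.454881

1.4549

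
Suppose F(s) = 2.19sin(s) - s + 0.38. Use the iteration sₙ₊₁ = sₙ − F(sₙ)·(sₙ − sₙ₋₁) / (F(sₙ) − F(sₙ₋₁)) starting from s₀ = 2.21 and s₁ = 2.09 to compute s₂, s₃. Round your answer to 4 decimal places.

2.1771, 2.1783

F(2.21) = -0.072369, F(2.09) = 0.191390
s₂ = 2.090000 − 0.191390·(2.090000 − 2.210000) / (0.191390 − (-0.072369)) = 2.090000 − (-0.022967)/(0.263759) = 2.177075
F(2.177075) = 0.002611
s₃ = 2.177075 − 0.002611·(2.177075 − 2.090000) / (0.002611 − 0.191390) = 2.177075 − (0.000227)/(-0.188779) = 2.178279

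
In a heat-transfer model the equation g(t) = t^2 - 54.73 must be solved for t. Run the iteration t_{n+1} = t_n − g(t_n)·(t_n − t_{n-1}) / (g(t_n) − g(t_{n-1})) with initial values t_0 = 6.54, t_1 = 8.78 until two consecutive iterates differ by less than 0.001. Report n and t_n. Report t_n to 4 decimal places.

g(6.54) = -11.958400, g(8.78) = 22.358400
t_2 = 8.780000 − 22.358400·(2.240000)/(34.316800) = 7.320574;  |Δ| = 1.459426
g(7.320574) = -1.139190
t_3 = 7.320574 − (-1.139190)·(-1.459426)/(-23.497590) = 7.391329;  |Δ| = 0.070755
g(7.391329) = -0.098255
t_4 = 7.391329 − (-0.098255)·(0.070755)/(1.040935) = 7.398008;  |Δ| = 0.006679
g(7.398008) = 0.000517
t_5 = 7.398008 − 0.000517·(0.006679)/(0.098772) = 7.397973;  |Δ| = 0.000035
|t_5 − t_4| = 0.000035 < 0.001

n = 5, t_n = 7.3980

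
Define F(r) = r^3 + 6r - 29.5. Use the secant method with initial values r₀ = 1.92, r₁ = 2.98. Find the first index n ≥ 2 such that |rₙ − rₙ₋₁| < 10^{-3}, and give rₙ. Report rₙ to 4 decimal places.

F(1.92) = -10.902112, F(2.98) = 14.843592
r₂ = 2.980000 − 14.843592·(1.060000)/(25.745704) = 2.368861;  |Δ| = 0.611139
F(2.368861) = -1.993968
r₃ = 2.368861 − (-1.993968)·(-0.611139)/(-16.837560) = 2.441234;  |Δ| = 0.072373
F(2.441234) = -0.303754
r₄ = 2.441234 − (-0.303754)·(0.072373)/(1.690214) = 2.454241;  |Δ| = 0.013006
F(2.454241) = 0.008067
r₅ = 2.454241 − 0.008067·(0.013006)/(0.311821) = 2.453904;  |Δ| = 0.000336
|r₅ − r₄| = 0.000336 < 10^{-3}

n = 5, rₙ = 2.4539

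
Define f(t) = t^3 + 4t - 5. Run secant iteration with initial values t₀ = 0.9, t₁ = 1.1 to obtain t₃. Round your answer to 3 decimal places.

1.000

f(0.9) = -0.67100, f(1.1) = 0.73100
t₂ = 1.10000 − 0.73100·(1.10000 − 0.90000) / (0.73100 − (-0.67100)) = 1.10000 − (0.14620)/(1.40200) = 0.99572
f(0.99572) = -0.02990
t₃ = 0.99572 − (-0.02990)·(0.99572 − 1.10000) / (-0.02990 − 0.73100) = 0.99572 − (0.00312)/(-0.76090) = 0.99982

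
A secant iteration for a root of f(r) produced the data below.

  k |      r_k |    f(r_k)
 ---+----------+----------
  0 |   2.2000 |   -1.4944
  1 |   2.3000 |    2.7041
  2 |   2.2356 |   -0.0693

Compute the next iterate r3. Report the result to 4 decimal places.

2.2372

r3 = 2.2356 − (-0.0693)·(2.2356 − 2.3000) / (-0.0693 − 2.7041)
   = 2.2356 − (0.004463)/(-2.773400) = 2.237209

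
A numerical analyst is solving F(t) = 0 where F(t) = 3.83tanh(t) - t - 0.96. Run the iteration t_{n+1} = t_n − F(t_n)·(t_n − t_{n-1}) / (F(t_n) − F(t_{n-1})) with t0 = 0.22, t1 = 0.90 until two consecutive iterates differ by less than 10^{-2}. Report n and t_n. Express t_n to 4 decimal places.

F(0.22) = -0.350736, F(0.90) = 0.883421
t2 = 0.900000 − 0.883421·(0.680000)/(1.234157) = 0.413250;  |Δ| = 0.486750
F(0.413250) = 0.125155
t3 = 0.413250 − 0.125155·(-0.486750)/(-0.758266) = 0.332909;  |Δ| = 0.080340
F(0.332909) = -0.062972
t4 = 0.332909 − (-0.062972)·(-0.080340)/(-0.188127) = 0.359802;  |Δ| = 0.026892
F(0.359802) = 0.001699
t5 = 0.359802 − 0.001699·(0.026892)/(0.064671) = 0.359095;  |Δ| = 0.000706
|t5 − t4| = 0.000706 < 10^{-2}

n = 5, t_n = 0.3591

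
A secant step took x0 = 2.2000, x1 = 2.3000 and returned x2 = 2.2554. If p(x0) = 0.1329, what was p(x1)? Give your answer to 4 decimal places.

The secant line through (2.2000, 0.1329) and (2.3000, p(x1)) crosses zero at x2 = 2.2554.
So (2.2000, 0.1329), (2.3000, p(x1)), (2.2554, 0) are collinear:
p(x1) = 0.1329 · (2.3000 − 2.2554) / (2.2000 − 2.2554) = 0.1329 · (0.044600)/(-0.055400) = -0.106992

-0.1070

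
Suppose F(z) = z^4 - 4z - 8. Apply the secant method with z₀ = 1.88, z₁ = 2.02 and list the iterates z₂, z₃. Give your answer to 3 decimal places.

1.998, 2.000

F(1.88) = -3.02802, F(2.02) = 0.56966
z₂ = 2.02000 − 0.56966·(2.02000 − 1.88000) / (0.56966 − (-3.02802)) = 2.02000 − (0.07975)/(3.59768) = 1.99783
F(1.99783) = -0.06059
z₃ = 1.99783 − (-0.06059)·(1.99783 − 2.02000) / (-0.06059 − 0.56966) = 1.99783 − (0.00134)/(-0.63025) = 1.99996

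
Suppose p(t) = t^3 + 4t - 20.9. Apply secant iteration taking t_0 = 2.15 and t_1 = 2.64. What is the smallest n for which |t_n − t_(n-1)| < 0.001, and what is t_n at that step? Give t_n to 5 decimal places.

p(2.15) = -2.3616250, p(2.64) = 8.0597440
t_2 = 2.6400000 − 8.0597440·(0.4900000)/(10.4213690) = 2.2610407;  |Δ| = 0.3789593
p(2.2610407) = -0.2967072
t_3 = 2.2610407 − (-0.2967072)·(-0.3789593)/(-8.3564512) = 2.2744962;  |Δ| = 0.0134555
p(2.2744962) = -0.0352895
t_4 = 2.2744962 − (-0.0352895)·(0.0134555)/(0.2614177) = 2.2763126;  |Δ| = 0.0018164
p(2.2763126) = 0.0001890
t_5 = 2.2763126 − 0.0001890·(0.0018164)/(0.0354784) = 2.2763029;  |Δ| = 0.0000097
|t_5 − t_4| = 0.0000097 < 0.001

n = 5, t_n = 2.27630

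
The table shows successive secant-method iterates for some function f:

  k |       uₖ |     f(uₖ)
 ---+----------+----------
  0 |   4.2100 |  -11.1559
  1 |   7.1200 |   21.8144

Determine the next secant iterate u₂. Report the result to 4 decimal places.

u₂ = 7.1200 − 21.8144·(7.1200 − 4.2100) / (21.8144 − (-11.1559))
   = 7.1200 − (63.479904)/(32.970300) = 5.194634

5.1946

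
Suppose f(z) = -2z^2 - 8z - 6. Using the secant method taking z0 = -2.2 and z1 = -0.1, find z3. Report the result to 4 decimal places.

f(-2.2) = 1.920000, f(-0.1) = -5.220000
z2 = -0.100000 − (-5.220000)·(-0.100000 − (-2.200000)) / (-5.220000 − 1.920000) = -0.100000 − (-10.962000)/(-7.140000) = -1.635294
f(-1.635294) = 1.733979
z3 = -1.635294 − 1.733979·(-1.635294 − (-0.100000)) / (1.733979 − (-5.220000)) = -1.635294 − (-2.662168)/(6.953979) = -1.252468

-1.2525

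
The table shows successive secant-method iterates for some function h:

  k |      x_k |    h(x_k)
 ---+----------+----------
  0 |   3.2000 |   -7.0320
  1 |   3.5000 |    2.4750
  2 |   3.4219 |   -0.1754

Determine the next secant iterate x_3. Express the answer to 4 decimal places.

3.4271

x_3 = 3.4219 − (-0.1754)·(3.4219 − 3.5000) / (-0.1754 − 2.4750)
   = 3.4219 − (0.013699)/(-2.650400) = 3.427069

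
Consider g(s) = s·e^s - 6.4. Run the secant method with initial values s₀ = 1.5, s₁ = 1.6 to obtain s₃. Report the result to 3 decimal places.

g(1.5) = 0.32253, g(1.6) = 1.52485
s₂ = 1.60000 − 1.52485·(1.60000 − 1.50000) / (1.52485 − 0.32253) = 1.60000 − (0.15249)/(1.20232) = 1.47317
g(1.47317) = 0.02755
s₃ = 1.47317 − 0.02755·(1.47317 − 1.60000) / (0.02755 − 1.52485) = 1.47317 − (-0.00349)/(-1.49730) = 1.47084

1.471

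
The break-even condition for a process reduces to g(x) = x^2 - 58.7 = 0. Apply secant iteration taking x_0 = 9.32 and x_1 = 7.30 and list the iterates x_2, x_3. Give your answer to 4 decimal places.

g(9.32) = 28.162400, g(7.30) = -5.410000
x_2 = 7.300000 − (-5.410000)·(7.300000 − 9.320000) / (-5.410000 − 28.162400) = 7.300000 − (10.928200)/(-33.572400) = 7.625511
g(7.625511) = -0.551575
x_3 = 7.625511 − (-0.551575)·(7.625511 − 7.300000) / (-0.551575 − (-5.410000)) = 7.625511 − (-0.179544)/(4.858425) = 7.662467

7.6255, 7.6625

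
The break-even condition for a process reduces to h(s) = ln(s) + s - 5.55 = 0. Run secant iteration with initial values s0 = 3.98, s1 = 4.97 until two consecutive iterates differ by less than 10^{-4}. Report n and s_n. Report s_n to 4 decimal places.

h(3.98) = -0.188718, h(4.97) = 1.023420
s2 = 4.970000 − 1.023420·(0.990000)/(1.212138) = 4.134133;  |Δ| = 0.835867
h(4.134133) = 0.003411
s3 = 4.134133 − 0.003411·(-0.835867)/(-1.020009) = 4.131338;  |Δ| = 0.002795
h(4.131338) = -0.000061
s4 = 4.131338 − (-0.000061)·(-0.002795)/(-0.003472) = 4.131387;  |Δ| = 0.000049
|s4 − s3| = 0.000049 < 10^{-4}

n = 4, s_n = 4.1314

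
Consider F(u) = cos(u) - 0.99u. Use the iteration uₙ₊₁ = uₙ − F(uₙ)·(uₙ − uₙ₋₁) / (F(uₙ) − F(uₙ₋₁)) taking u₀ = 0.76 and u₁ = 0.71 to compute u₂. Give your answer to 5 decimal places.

0.74340

F(0.76) = -0.0275640, F(0.71) = 0.0554619
u₂ = 0.7100000 − 0.0554619·(0.7100000 − 0.7600000) / (0.0554619 − (-0.0275640)) = 0.7100000 − (-0.0027731)/(0.0830259) = 0.7434004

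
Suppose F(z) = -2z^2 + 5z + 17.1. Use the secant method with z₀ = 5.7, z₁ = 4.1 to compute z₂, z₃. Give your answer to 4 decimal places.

F(5.7) = -19.380000, F(4.1) = 3.980000
z₂ = 4.100000 − 3.980000·(4.100000 − 5.700000) / (3.980000 − (-19.380000)) = 4.100000 − (-6.368000)/(23.360000) = 4.372603
F(4.372603) = 0.723704
z₃ = 4.372603 − 0.723704·(4.372603 − 4.100000) / (0.723704 − 3.980000) = 4.372603 − (0.197284)/(-3.256296) = 4.433188

4.3726, 4.4332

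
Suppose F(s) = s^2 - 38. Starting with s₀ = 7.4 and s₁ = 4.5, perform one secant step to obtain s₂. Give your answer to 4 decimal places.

5.9916

F(7.4) = 16.760000, F(4.5) = -17.750000
s₂ = 4.500000 − (-17.750000)·(4.500000 − 7.400000) / (-17.750000 − 16.760000) = 4.500000 − (51.475000)/(-34.510000) = 5.991597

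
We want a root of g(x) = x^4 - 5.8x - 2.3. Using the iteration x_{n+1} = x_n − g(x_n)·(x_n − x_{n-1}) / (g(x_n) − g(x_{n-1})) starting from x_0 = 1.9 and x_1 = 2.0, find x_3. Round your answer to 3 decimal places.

1.913

g(1.9) = -0.28790, g(2.0) = 2.10000
x_2 = 2.00000 − 2.10000·(2.00000 − 1.90000) / (2.10000 − (-0.28790)) = 2.00000 − (0.21000)/(2.38790) = 1.91206
g(1.91206) = -0.02388
x_3 = 1.91206 − (-0.02388)·(1.91206 − 2.00000) / (-0.02388 − 2.10000) = 1.91206 − (0.00210)/(-2.12388) = 1.91305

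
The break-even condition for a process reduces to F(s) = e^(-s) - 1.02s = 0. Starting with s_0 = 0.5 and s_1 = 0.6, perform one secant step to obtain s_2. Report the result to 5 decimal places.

F(0.5) = 0.0965307, F(0.6) = -0.0631884
s_2 = 0.6000000 − (-0.0631884)·(0.6000000 − 0.5000000) / (-0.0631884 − 0.0965307) = 0.6000000 − (-0.0063188)/(-0.1597190) = 0.5604378

0.56044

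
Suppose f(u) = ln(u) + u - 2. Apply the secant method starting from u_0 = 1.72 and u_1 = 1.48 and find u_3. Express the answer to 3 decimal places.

1.557

f(1.72) = 0.26232, f(1.48) = -0.12796
u_2 = 1.48000 − (-0.12796)·(1.48000 − 1.72000) / (-0.12796 − 0.26232) = 1.48000 − (0.03071)/(-0.39028) = 1.55869
f(1.55869) = 0.00253
u_3 = 1.55869 − 0.00253·(1.55869 − 1.48000) / (0.00253 − (-0.12796)) = 1.55869 − (0.00020)/(0.13049) = 1.55716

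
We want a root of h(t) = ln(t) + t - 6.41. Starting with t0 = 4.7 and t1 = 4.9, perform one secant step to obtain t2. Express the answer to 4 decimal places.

4.8344

h(4.7) = -0.162437, h(4.9) = 0.079235
t2 = 4.900000 − 0.079235·(4.900000 − 4.700000) / (0.079235 − (-0.162437)) = 4.900000 − (0.015847)/(0.241673) = 4.834428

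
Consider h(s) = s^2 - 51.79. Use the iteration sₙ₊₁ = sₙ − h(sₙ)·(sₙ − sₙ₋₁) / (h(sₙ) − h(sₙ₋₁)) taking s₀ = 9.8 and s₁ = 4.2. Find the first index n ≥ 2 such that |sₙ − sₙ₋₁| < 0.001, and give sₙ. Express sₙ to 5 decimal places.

n = 6, sₙ = 7.19653

h(9.8) = 44.2500000, h(4.2) = -34.1500000
s₂ = 4.2000000 − (-34.1500000)·(-5.6000000)/(-78.4000000) = 6.6392857;  |Δ| = 2.4392857
h(6.6392857) = -7.7098852
s₃ = 6.6392857 − (-7.7098852)·(2.4392857)/(26.4401148) = 7.3505766;  |Δ| = 0.7112909
h(7.3505766) = 2.2409764
s₄ = 7.3505766 − 2.2409764·(0.7112909)/(9.9508616) = 7.1903909;  |Δ| = 0.1601857
h(7.1903909) = -0.0882792
s₅ = 7.1903909 − (-0.0882792)·(-0.1601857)/(-2.3292556) = 7.1964619;  |Δ| = 0.0060711
h(7.1964619) = -0.0009356
s₆ = 7.1964619 − (-0.0009356)·(0.0060711)/(0.0873435) = 7.1965270;  |Δ| = 0.0000650
|s₆ − s₅| = 0.0000650 < 0.001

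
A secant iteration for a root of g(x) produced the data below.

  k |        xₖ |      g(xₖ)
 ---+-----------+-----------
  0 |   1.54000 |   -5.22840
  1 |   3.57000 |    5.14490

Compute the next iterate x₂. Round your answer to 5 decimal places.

2.56317

x₂ = 3.57000 − 5.14490·(3.57000 − 1.54000) / (5.14490 − (-5.22840))
   = 3.57000 − (10.4441470)/(10.3733000) = 2.5631703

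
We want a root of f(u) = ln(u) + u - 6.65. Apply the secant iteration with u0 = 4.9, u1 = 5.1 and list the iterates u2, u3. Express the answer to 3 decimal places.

5.034, 5.034

f(4.9) = -0.16076, f(5.1) = 0.07924
u2 = 5.10000 − 0.07924·(5.10000 − 4.90000) / (0.07924 − (-0.16076)) = 5.10000 − (0.01585)/(0.24001) = 5.03397
f(5.03397) = 0.00018
u3 = 5.03397 − 0.00018·(5.03397 − 5.10000) / (0.00018 − 0.07924) = 5.03397 − (-0.00001)/(-0.07906) = 5.03382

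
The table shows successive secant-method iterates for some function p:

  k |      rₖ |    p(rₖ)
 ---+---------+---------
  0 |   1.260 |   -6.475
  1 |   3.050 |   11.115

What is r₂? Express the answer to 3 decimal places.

1.919

r₂ = 3.050 − 11.115·(3.050 − 1.260) / (11.115 − (-6.475))
   = 3.050 − (19.89585)/(17.59000) = 1.91891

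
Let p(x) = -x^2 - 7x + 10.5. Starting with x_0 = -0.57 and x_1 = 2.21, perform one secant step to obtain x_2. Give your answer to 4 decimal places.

1.0695

p(-0.57) = 14.165100, p(2.21) = -9.854100
x_2 = 2.210000 − (-9.854100)·(2.210000 − (-0.570000)) / (-9.854100 − 14.165100) = 2.210000 − (-27.394398)/(-24.019200) = 1.069479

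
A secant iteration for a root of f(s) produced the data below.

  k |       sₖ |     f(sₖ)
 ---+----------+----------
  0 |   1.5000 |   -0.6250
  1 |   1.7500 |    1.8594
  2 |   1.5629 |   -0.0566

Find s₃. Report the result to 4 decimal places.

s₃ = 1.5629 − (-0.0566)·(1.5629 − 1.7500) / (-0.0566 − 1.8594)
   = 1.5629 − (0.010590)/(-1.916000) = 1.568427

1.5684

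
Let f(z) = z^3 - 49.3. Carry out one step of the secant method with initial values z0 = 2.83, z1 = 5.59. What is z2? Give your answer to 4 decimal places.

f(2.83) = -26.634813, f(5.59) = 125.376879
z2 = 5.590000 − 125.376879·(5.590000 − 2.830000) / (125.376879 − (-26.634813)) = 5.590000 − (346.040186)/(152.011692) = 3.313595

3.3136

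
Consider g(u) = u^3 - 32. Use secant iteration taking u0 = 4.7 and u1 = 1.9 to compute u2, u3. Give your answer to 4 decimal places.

g(4.7) = 71.823000, g(1.9) = -25.141000
u2 = 1.900000 − (-25.141000)·(1.900000 − 4.700000) / (-25.141000 − 71.823000) = 1.900000 − (70.394800)/(-96.964000) = 2.625989
g(2.625989) = -13.891657
u3 = 2.625989 − (-13.891657)·(2.625989 − 1.900000) / (-13.891657 − (-25.141000)) = 2.625989 − (-10.085190)/(11.249343) = 3.522503

2.6260, 3.5225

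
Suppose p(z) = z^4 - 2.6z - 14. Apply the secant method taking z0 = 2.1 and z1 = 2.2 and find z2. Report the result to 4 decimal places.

2.1003

p(2.1) = -0.011900, p(2.2) = 3.705600
z2 = 2.200000 − 3.705600·(2.200000 − 2.100000) / (3.705600 − (-0.011900)) = 2.200000 − (0.370560)/(3.717500) = 2.100320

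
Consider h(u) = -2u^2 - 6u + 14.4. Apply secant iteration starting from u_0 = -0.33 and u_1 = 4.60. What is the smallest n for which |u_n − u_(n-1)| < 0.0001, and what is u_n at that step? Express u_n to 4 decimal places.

n = 7, u_n = 1.5741

h(-0.33) = 16.162200, h(4.60) = -55.520000
u_2 = 4.600000 − (-55.520000)·(4.930000)/(-71.682200) = 0.781568;  |Δ| = 3.818432
h(0.781568) = 8.488894
u_3 = 0.781568 − 8.488894·(-3.818432)/(64.008894) = 1.287971;  |Δ| = 0.506403
h(1.287971) = 3.354440
u_4 = 1.287971 − 3.354440·(0.506403)/(-5.134454) = 1.618813;  |Δ| = 0.330843
h(1.618813) = -0.553993
u_5 = 1.618813 − (-0.553993)·(0.330843)/(-3.908433) = 1.571919;  |Δ| = 0.046895
h(1.571919) = 0.026631
u_6 = 1.571919 − 0.026631·(-0.046895)/(0.580624) = 1.574070;  |Δ| = 0.002151
h(1.574070) = 0.000192
u_7 = 1.574070 − 0.000192·(0.002151)/(-0.026439) = 1.574085;  |Δ| = 0.000016
|u_7 − u_6| = 0.000016 < 0.0001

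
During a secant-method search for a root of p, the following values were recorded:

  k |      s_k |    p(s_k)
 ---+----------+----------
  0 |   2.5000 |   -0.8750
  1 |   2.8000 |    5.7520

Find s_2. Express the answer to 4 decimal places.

s_2 = 2.8000 − 5.7520·(2.8000 − 2.5000) / (5.7520 − (-0.8750))
   = 2.8000 − (1.725600)/(6.627000) = 2.539611

2.5396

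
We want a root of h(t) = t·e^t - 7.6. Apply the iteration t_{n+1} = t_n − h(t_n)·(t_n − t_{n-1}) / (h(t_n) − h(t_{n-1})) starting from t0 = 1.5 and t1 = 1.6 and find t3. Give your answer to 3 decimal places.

h(1.5) = -0.87747, h(1.6) = 0.32485
t2 = 1.60000 − 0.32485·(1.60000 − 1.50000) / (0.32485 − (-0.87747)) = 1.60000 − (0.03249)/(1.20232) = 1.57298
h(1.57298) = -0.01666
t3 = 1.57298 − (-0.01666)·(1.57298 − 1.60000) / (-0.01666 − 0.32485) = 1.57298 − (0.00045)/(-0.34151) = 1.57430

1.574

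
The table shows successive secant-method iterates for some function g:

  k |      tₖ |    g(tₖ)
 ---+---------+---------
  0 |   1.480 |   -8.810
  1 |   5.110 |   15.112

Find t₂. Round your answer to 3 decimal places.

2.817

t₂ = 5.110 − 15.112·(5.110 − 1.480) / (15.112 − (-8.810))
   = 5.110 − (54.85656)/(23.92200) = 2.81686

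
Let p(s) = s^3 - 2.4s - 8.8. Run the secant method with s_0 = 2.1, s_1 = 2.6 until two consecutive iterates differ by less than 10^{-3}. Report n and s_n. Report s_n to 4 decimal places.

n = 5, s_n = 2.4483

p(2.1) = -4.579000, p(2.6) = 2.536000
s_2 = 2.600000 − 2.536000·(0.500000)/(7.115000) = 2.421785;  |Δ| = 0.178215
p(2.421785) = -0.408412
s_3 = 2.421785 − (-0.408412)·(-0.178215)/(-2.944412) = 2.446505;  |Δ| = 0.024720
p(2.446505) = -0.028337
s_4 = 2.446505 − (-0.028337)·(0.024720)/(0.380075) = 2.448348;  |Δ| = 0.001843
p(2.448348) = 0.000358
s_5 = 2.448348 − 0.000358·(0.001843)/(0.028696) = 2.448325;  |Δ| = 0.000023
|s_5 − s_4| = 0.000023 < 10^{-3}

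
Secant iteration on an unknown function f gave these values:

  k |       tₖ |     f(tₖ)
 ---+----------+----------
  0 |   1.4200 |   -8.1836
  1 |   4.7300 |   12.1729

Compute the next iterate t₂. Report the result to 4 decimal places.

2.7507

t₂ = 4.7300 − 12.1729·(4.7300 − 1.4200) / (12.1729 − (-8.1836))
   = 4.7300 − (40.292299)/(20.356500) = 2.750667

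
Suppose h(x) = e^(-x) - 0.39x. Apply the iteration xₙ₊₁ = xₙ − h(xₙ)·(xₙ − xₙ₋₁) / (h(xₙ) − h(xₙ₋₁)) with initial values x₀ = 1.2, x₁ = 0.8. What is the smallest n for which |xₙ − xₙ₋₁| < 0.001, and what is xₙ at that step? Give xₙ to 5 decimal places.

h(1.2) = -0.1668058, h(0.8) = 0.1373290
x₂ = 0.8000000 − 0.1373290·(-0.4000000)/(0.3041348) = 0.9806159;  |Δ| = 0.1806159
h(0.9806159) = -0.0073602
x₃ = 0.9806159 − (-0.0073602)·(0.1806159)/(-0.1446892) = 0.9714282;  |Δ| = 0.0091878
h(0.9714282) = -0.0003149
x₄ = 0.9714282 − (-0.0003149)·(-0.0091878)/(0.0070453) = 0.9710174;  |Δ| = 0.0004107
|x₄ − x₃| = 0.0004107 < 0.001

n = 4, xₙ = 0.97102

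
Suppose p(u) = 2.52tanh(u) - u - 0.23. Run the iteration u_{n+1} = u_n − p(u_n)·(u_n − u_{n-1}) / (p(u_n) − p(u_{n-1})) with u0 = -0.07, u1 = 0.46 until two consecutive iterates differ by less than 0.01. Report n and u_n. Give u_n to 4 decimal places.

n = 4, u_n = 0.1533

p(-0.07) = -0.336112, p(0.46) = 0.393812
u2 = 0.460000 − 0.393812·(0.530000)/(0.729925) = 0.174052;  |Δ| = 0.285948
p(0.174052) = 0.030183
u3 = 0.174052 − 0.030183·(-0.285948)/(-0.363629) = 0.150317;  |Δ| = 0.023735
p(0.150317) = -0.004346
u4 = 0.150317 − (-0.004346)·(-0.023735)/(-0.034529) = 0.153304;  |Δ| = 0.002987
|u4 − u3| = 0.002987 < 0.01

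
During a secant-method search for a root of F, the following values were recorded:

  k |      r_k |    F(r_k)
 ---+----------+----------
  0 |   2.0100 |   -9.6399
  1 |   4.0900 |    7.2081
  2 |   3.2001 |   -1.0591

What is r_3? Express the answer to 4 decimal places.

3.3141

r_3 = 3.2001 − (-1.0591)·(3.2001 − 4.0900) / (-1.0591 − 7.2081)
   = 3.2001 − (0.942493)/(-8.267200) = 3.314104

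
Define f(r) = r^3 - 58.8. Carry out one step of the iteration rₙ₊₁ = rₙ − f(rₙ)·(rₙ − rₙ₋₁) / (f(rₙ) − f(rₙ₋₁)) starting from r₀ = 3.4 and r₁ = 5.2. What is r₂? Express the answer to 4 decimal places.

f(3.4) = -19.496000, f(5.2) = 81.808000
r₂ = 5.200000 − 81.808000·(5.200000 − 3.400000) / (81.808000 − (-19.496000)) = 5.200000 − (147.254400)/(101.304000) = 3.746411

3.7464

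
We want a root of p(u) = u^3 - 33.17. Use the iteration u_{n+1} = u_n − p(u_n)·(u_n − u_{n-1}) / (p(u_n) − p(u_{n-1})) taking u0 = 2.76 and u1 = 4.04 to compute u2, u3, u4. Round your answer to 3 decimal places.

3.106, 3.189, 3.214

p(2.76) = -12.14542, p(4.04) = 32.76926
u2 = 4.04000 − 32.76926·(4.04000 − 2.76000) / (32.76926 − (-12.14542)) = 4.04000 − (41.94466)/(44.91469) = 3.10613
p(3.10613) = -3.20204
u3 = 3.10613 − (-3.20204)·(3.10613 − 4.04000) / (-3.20204 − 32.76926) = 3.10613 − (2.99030)/(-35.97130) = 3.18926
p(3.18926) = -0.73094
u4 = 3.18926 − (-0.73094)·(3.18926 − 3.10613) / (-0.73094 − (-3.20204)) = 3.18926 − (-0.06076)/(2.47109) = 3.21385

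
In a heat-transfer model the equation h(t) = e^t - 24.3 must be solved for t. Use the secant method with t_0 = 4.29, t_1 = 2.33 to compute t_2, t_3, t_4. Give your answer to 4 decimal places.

2.7684, 3.4170, 3.1415

h(4.29) = 48.666468, h(2.33) = -14.022058
t_2 = 2.330000 − (-14.022058)·(2.330000 − 4.290000) / (-14.022058 − 48.666468) = 2.330000 − (27.483235)/(-62.688527) = 2.768409
h(2.768409) = -8.366731
t_3 = 2.768409 − (-8.366731)·(2.768409 − 2.330000) / (-8.366731 − (-14.022058)) = 2.768409 − (-3.668053)/(5.655328) = 3.417011
h(3.417011) = 6.178168
t_4 = 3.417011 − 6.178168·(3.417011 − 2.768409) / (6.178168 − (-8.366731)) = 3.417011 − (4.007168)/(14.544899) = 3.141507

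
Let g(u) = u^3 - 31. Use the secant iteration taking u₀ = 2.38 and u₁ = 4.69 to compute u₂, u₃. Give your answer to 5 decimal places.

2.83125, 3.02309

g(2.38) = -17.5187280, g(4.69) = 72.1617090
u₂ = 4.6900000 − 72.1617090·(4.6900000 − 2.3800000) / (72.1617090 − (-17.5187280)) = 4.6900000 − (166.6935478)/(89.6804370) = 2.8312496
g(2.8312496) = -8.3047759
u₃ = 2.8312496 − (-8.3047759)·(2.8312496 − 4.6900000) / (-8.3047759 − 72.1617090) = 2.8312496 − (15.4365055)/(-80.4664849) = 3.0230873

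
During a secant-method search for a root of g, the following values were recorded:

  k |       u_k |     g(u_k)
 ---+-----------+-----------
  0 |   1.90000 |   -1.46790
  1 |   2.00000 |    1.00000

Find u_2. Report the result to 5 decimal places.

1.95948

u_2 = 2.00000 − 1.00000·(2.00000 − 1.90000) / (1.00000 − (-1.46790))
   = 2.00000 − (0.1000000)/(2.4679000) = 1.9594797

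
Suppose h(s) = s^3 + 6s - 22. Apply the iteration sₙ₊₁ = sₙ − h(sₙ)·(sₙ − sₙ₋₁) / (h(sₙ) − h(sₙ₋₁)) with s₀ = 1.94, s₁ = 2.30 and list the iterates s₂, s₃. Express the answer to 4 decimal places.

2.0967, 2.1066

h(1.94) = -3.058616, h(2.30) = 3.967000
s₂ = 2.300000 − 3.967000·(2.300000 − 1.940000) / (3.967000 − (-3.058616)) = 2.300000 − (1.428120)/(7.025616) = 2.096727
h(2.096727) = -0.201878
s₃ = 2.096727 − (-0.201878)·(2.096727 − 2.300000) / (-0.201878 − 3.967000) = 2.096727 − (0.041036)/(-4.168878) = 2.106570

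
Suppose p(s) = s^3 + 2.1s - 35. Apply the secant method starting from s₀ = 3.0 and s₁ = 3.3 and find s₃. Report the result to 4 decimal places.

p(3.0) = -1.700000, p(3.3) = 7.867000
s₂ = 3.300000 − 7.867000·(3.300000 − 3.000000) / (7.867000 − (-1.700000)) = 3.300000 − (2.360100)/(9.567000) = 3.053308
p(3.053308) = -0.123003
s₃ = 3.053308 − (-0.123003)·(3.053308 − 3.300000) / (-0.123003 − 7.867000) = 3.053308 − (0.030344)/(-7.990003) = 3.057106

3.0571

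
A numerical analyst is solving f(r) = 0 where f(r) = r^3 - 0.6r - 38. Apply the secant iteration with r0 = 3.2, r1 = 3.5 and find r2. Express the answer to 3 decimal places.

f(3.2) = -7.15200, f(3.5) = 2.77500
r2 = 3.50000 − 2.77500·(3.50000 − 3.20000) / (2.77500 − (-7.15200)) = 3.50000 − (0.83250)/(9.92700) = 3.41614

3.416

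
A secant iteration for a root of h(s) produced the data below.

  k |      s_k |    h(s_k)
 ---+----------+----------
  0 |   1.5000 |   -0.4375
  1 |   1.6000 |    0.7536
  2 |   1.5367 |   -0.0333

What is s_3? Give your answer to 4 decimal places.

1.5394

s_3 = 1.5367 − (-0.0333)·(1.5367 − 1.6000) / (-0.0333 − 0.7536)
   = 1.5367 − (0.002108)/(-0.786900) = 1.539379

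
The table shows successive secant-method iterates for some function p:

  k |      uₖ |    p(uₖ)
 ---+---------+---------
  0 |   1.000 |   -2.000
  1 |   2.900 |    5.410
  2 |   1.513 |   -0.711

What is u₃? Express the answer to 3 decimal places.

u₃ = 1.513 − (-0.711)·(1.513 − 2.900) / (-0.711 − 5.410)
   = 1.513 − (0.98616)/(-6.12100) = 1.67411

1.674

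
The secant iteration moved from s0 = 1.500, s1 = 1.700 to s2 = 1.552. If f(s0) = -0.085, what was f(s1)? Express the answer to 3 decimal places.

0.242

The secant line through (1.500, -0.085) and (1.700, f(s1)) crosses zero at s2 = 1.552.
So (1.500, -0.085), (1.700, f(s1)), (1.552, 0) are collinear:
f(s1) = -0.085 · (1.700 − 1.552) / (1.500 − 1.552) = -0.085 · (0.14800)/(-0.05200) = 0.24192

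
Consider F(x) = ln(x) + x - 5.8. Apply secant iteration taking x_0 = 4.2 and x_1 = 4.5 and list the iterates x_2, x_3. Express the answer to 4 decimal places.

F(4.2) = -0.164915, F(4.5) = 0.204077
x_2 = 4.500000 − 0.204077·(4.500000 − 4.200000) / (0.204077 − (-0.164915)) = 4.500000 − (0.061223)/(0.368993) = 4.334080
F(4.334080) = 0.000590
x_3 = 4.334080 − 0.000590·(4.334080 − 4.500000) / (0.000590 − 0.204077) = 4.334080 − (-0.000098)/(-0.203488) = 4.333599

4.3341, 4.3336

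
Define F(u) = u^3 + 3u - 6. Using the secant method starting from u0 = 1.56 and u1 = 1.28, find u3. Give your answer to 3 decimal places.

F(1.56) = 2.47642, F(1.28) = -0.06285
u2 = 1.28000 − (-0.06285)·(1.28000 − 1.56000) / (-0.06285 − 2.47642) = 1.28000 − (0.01760)/(-2.53926) = 1.28693
F(1.28693) = -0.00781
u3 = 1.28693 − (-0.00781)·(1.28693 − 1.28000) / (-0.00781 − (-0.06285)) = 1.28693 − (-0.00005)/(0.05504) = 1.28791

1.288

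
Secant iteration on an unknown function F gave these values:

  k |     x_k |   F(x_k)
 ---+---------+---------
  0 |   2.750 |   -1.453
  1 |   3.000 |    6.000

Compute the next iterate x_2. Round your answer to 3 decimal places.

2.799

x_2 = 3.000 − 6.000·(3.000 − 2.750) / (6.000 − (-1.453))
   = 3.000 − (1.50000)/(7.45300) = 2.79874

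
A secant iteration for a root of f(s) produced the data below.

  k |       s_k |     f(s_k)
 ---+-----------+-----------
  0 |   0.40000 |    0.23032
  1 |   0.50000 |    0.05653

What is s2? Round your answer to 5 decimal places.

s2 = 0.50000 − 0.05653·(0.50000 − 0.40000) / (0.05653 − 0.23032)
   = 0.50000 − (0.0056530)/(-0.1737900) = 0.5325278

0.53253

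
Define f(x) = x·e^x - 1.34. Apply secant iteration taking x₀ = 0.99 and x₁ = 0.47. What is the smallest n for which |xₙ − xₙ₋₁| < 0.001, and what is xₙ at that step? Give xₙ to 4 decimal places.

f(0.99) = 1.324322, f(0.47) = -0.588003
x₂ = 0.470000 − (-0.588003)·(-0.520000)/(-1.912325) = 0.629890;  |Δ| = 0.159890
f(0.629890) = -0.157442
x₃ = 0.629890 − (-0.157442)·(0.159890)/(0.430560) = 0.688357;  |Δ| = 0.058467
f(0.688357) = 0.030134
x₄ = 0.688357 − 0.030134·(0.058467)/(0.187576) = 0.678964;  |Δ| = 0.009393
f(0.678964) = -0.001196
x₅ = 0.678964 − (-0.001196)·(-0.009393)/(-0.031329) = 0.679323;  |Δ| = 0.000358
|x₅ − x₄| = 0.000358 < 0.001

n = 5, xₙ = 0.6793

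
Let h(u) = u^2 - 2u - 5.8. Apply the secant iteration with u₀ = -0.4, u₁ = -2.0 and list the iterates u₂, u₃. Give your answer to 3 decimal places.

h(-0.4) = -4.84000, h(-2.0) = 2.20000
u₂ = -2.00000 − 2.20000·(-2.00000 − (-0.40000)) / (2.20000 − (-4.84000)) = -2.00000 − (-3.52000)/(7.04000) = -1.50000
h(-1.50000) = -0.55000
u₃ = -1.50000 − (-0.55000)·(-1.50000 − (-2.00000)) / (-0.55000 − 2.20000) = -1.50000 − (-0.27500)/(-2.75000) = -1.60000

-1.500, -1.600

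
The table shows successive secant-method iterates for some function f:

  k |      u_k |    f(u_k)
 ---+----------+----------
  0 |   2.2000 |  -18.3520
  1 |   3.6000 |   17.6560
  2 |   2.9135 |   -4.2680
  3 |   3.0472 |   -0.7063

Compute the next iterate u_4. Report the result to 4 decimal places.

u_4 = 3.0472 − (-0.7063)·(3.0472 − 2.9135) / (-0.7063 − (-4.2680))
   = 3.0472 − (-0.094432)/(3.561700) = 3.073713

3.0737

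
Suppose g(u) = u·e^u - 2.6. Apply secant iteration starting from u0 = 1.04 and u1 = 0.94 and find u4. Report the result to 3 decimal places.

g(1.04) = 0.34239, g(0.94) = -0.19362
u2 = 0.94000 − (-0.19362)·(0.94000 − 1.04000) / (-0.19362 − 0.34239) = 0.94000 − (0.01936)/(-0.53600) = 0.97612
g(0.97612) = -0.00923
u3 = 0.97612 − (-0.00923)·(0.97612 − 0.94000) / (-0.00923 − (-0.19362)) = 0.97612 − (-0.00033)/(0.18439) = 0.97793
g(0.97793) = 0.00027
u4 = 0.97793 − 0.00027·(0.97793 − 0.97612) / (0.00027 − (-0.00923)) = 0.97793 − (0.00000)/(0.00950) = 0.97788

0.978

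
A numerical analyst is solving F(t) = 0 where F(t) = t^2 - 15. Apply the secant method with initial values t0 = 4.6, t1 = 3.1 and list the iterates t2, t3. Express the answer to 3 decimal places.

3.800, 3.881

F(4.6) = 6.16000, F(3.1) = -5.39000
t2 = 3.10000 − (-5.39000)·(3.10000 − 4.60000) / (-5.39000 − 6.16000) = 3.10000 − (8.08500)/(-11.55000) = 3.80000
F(3.80000) = -0.56000
t3 = 3.80000 − (-0.56000)·(3.80000 − 3.10000) / (-0.56000 − (-5.39000)) = 3.80000 − (-0.39200)/(4.83000) = 3.88116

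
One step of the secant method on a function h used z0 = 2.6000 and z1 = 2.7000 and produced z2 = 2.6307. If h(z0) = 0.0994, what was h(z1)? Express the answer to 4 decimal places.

The secant line through (2.6000, 0.0994) and (2.7000, h(z1)) crosses zero at z2 = 2.6307.
So (2.6000, 0.0994), (2.7000, h(z1)), (2.6307, 0) are collinear:
h(z1) = 0.0994 · (2.7000 − 2.6307) / (2.6000 − 2.6307) = 0.0994 · (0.069300)/(-0.030700) = -0.224379

-0.2244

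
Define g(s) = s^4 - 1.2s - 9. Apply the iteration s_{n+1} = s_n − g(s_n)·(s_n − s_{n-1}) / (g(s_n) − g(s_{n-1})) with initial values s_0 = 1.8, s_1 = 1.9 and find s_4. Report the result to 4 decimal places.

1.8292

g(1.8) = -0.662400, g(1.9) = 1.752100
s_2 = 1.900000 − 1.752100·(1.900000 − 1.800000) / (1.752100 − (-0.662400)) = 1.900000 − (0.175210)/(2.414500) = 1.827434
g(1.827434) = -0.040554
s_3 = 1.827434 − (-0.040554)·(1.827434 − 1.900000) / (-0.040554 − 1.752100) = 1.827434 − (0.002943)/(-1.792654) = 1.829076
g(1.829076) = -0.002397
s_4 = 1.829076 − (-0.002397)·(1.829076 − 1.827434) / (-0.002397 − (-0.040554)) = 1.829076 − (-0.000004)/(0.038158) = 1.829179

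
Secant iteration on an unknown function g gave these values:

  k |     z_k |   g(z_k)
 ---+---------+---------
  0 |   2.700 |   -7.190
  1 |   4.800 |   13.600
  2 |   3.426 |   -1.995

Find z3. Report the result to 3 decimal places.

z3 = 3.426 − (-1.995)·(3.426 − 4.800) / (-1.995 − 13.600)
   = 3.426 − (2.74113)/(-15.59500) = 3.60177

3.602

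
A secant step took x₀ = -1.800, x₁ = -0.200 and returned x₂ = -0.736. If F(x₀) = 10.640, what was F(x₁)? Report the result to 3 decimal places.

-5.360

The secant line through (-1.800, 10.640) and (-0.200, F(x₁)) crosses zero at x₂ = -0.736.
So (-1.800, 10.640), (-0.200, F(x₁)), (-0.736, 0) are collinear:
F(x₁) = 10.640 · (-0.200 − (-0.736)) / (-1.800 − (-0.736)) = 10.640 · (0.53600)/(-1.06400) = -5.36000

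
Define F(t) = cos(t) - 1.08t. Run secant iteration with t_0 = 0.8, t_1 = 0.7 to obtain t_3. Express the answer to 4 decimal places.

F(0.8) = -0.167293, F(0.7) = 0.008842
t_2 = 0.700000 − 0.008842·(0.700000 − 0.800000) / (0.008842 − (-0.167293)) = 0.700000 − (-0.000884)/(0.176135) = 0.705020
F(0.705020) = 0.000177
t_3 = 0.705020 − 0.000177·(0.705020 − 0.700000) / (0.000177 − 0.008842) = 0.705020 − (0.000001)/(-0.008665) = 0.705123

0.7051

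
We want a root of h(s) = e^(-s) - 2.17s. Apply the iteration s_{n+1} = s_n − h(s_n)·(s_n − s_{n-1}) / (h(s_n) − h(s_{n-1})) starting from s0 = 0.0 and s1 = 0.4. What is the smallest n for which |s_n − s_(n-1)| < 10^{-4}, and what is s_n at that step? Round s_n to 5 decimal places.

h(0.0) = 1.0000000, h(0.4) = -0.1976800
s2 = 0.4000000 − (-0.1976800)·(0.4000000)/(-1.1976800) = 0.3339790;  |Δ| = 0.0660210
h(0.3339790) = -0.0086657
s3 = 0.3339790 − (-0.0086657)·(-0.0660210)/(0.1890142) = 0.3309522;  |Δ| = 0.0030269
h(0.3309522) = 0.0000733
s4 = 0.3309522 − 0.0000733·(-0.0030269)/(0.0087390) = 0.3309776;  |Δ| = 0.0000254
|s4 − s3| = 0.0000254 < 10^{-4}

n = 4, s_n = 0.33098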